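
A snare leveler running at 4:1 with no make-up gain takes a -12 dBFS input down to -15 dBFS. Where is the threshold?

Gain reduction = -12 − (-15) = 3 dB; output overshoot = GR / (R − 1) = 3 / 3 = 1 dB.
Threshold = output − output overshoot = -15 − 1 = -16 dBFS.

-16 dBFS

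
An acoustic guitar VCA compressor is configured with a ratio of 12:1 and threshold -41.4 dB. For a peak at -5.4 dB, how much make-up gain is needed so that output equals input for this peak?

The peak compresses to -41.4 + 36/12 = -38.4 dB.
To reach -5.4 dB requires -5.4 − (-38.4) = 33 dB of make-up.

33 dB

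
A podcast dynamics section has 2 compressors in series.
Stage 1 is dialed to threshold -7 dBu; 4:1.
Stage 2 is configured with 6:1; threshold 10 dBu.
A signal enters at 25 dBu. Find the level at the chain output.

1 dBu

Stage 1: overshoot 32 dB → 32/4 = 8 dB → 1 dBu.
Stage 2: below threshold (1 ≤ 10); passes unchanged; output 1 dBu.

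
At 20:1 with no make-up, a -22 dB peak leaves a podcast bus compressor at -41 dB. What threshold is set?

Gain reduction = -22 − (-41) = 19 dB; output overshoot = GR / (R − 1) = 19 / 19 = 1 dB.
Threshold = output − output overshoot = -41 − 1 = -42 dB.

-42 dB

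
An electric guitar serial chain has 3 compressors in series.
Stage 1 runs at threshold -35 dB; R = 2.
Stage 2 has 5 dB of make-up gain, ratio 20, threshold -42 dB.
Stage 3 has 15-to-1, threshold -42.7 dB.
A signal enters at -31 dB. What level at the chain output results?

Stage 1: -31 dB is 4 dB over -35 dB; at 2:1 that becomes 2 dB over, giving -33 dB.
Stage 2: 9 dB above -42 dB, reduced 20:1 to 0.45 dB above → -41.55 dB; +5 dB make-up → -36.55 dB.
Stage 3: overshoot 6.15 dB → 6.15/15 = 0.41 dB → -42.29 dB.

-42.29 dB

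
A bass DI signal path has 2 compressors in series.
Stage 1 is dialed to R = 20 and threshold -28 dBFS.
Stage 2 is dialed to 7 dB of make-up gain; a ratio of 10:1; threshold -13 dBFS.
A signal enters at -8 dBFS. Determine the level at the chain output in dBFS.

-20 dBFS

Stage 1: overshoot 20 dB → 20/20 = 1 dB → -27 dBFS.
Stage 2: -27 dBFS is at or below the -13 dBFS threshold — no compression; make-up brings it to -20 dBFS.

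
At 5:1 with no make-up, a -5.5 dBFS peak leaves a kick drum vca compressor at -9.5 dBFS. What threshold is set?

Gain reduction = -5.5 − (-9.5) = 4 dB; output overshoot = GR / (R − 1) = 4 / 4 = 1 dB.
Threshold = output − output overshoot = -9.5 − 1 = -10.5 dBFS.

-10.5 dBFS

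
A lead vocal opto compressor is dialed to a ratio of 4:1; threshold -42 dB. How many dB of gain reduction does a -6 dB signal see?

-6 dB exceeds the threshold by 36 dB.
A 4:1 ratio leaves 9 dB of that excess.
GR = overshoot in − overshoot out = 36 − 9 = 27 dB.

27 dB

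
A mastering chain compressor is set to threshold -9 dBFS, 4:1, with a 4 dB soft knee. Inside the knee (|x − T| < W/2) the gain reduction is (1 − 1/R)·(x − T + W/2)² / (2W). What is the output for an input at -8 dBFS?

x − T + W/2 = -8 − (-9) + 2 = 3.
GR = (1 − 1/4) × 3² / 8 = 0.75 × 9 / 8 = 0.84375 dB.
Output = -8 − 0.84375 = -8.84375 dBFS.

-8.84375 dBFS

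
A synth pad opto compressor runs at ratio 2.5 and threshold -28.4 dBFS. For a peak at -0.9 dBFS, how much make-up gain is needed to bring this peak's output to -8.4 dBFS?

9 dB

Without make-up, output = threshold + overshoot/2.5 = -28.4 + 11 = -17.4 dBFS.
Gap to target: 9 dB.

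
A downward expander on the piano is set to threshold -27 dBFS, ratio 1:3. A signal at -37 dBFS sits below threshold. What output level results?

-57 dBFS

Below threshold, a 1:3 expander applies gain = (3−1)×(T − x) of attenuation.
(3−1) × 10 = 20 dB, so output = -37 − 20 = -57 dBFS.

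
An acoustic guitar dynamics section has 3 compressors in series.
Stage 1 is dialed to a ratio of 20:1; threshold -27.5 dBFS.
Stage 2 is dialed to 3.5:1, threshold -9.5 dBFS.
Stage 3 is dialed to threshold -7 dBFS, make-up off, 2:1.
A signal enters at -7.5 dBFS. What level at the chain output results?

-26.5 dBFS

Stage 1: 20 dB above -27.5 dBFS, reduced 20:1 to 1 dB above → -26.5 dBFS.
Stage 2: below threshold (-26.5 ≤ -9.5); passes unchanged; output -26.5 dBFS.
Stage 3: -26.5 dBFS ≤ -7 dBFS, so stage 3 doesn't engage; output -26.5 dBFS.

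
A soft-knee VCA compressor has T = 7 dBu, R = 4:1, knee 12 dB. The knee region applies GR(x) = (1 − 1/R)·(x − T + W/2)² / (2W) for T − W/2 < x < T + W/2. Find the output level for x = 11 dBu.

x − T + W/2 = 11 − 7 + 6 = 10.
GR = (1 − 1/4) × 10² / 24 = 0.75 × 100 / 24 = 3.125 dB.
Output = 11 − 3.125 = 7.875 dBu.

7.875 dBu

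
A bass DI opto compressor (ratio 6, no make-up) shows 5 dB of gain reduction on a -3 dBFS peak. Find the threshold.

Input is 6 dB above T (since output overshoot × R = input overshoot: (-8 − T)·6 = -3 − T gives T = -9 dBFS).
Check: -9 + (-3 − (-9))/6 = -9 + 1 = -8 dBFS. ✓

-9 dBFS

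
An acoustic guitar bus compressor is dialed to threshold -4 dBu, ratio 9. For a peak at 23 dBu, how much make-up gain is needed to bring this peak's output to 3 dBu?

4 dB

The peak compresses to -4 + 27/9 = -1 dBu.
To reach 3 dBu requires 3 − (-1) = 4 dB of make-up.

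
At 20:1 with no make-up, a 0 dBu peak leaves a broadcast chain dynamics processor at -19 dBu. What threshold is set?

Input is 20 dB above T (since output overshoot × R = input overshoot: (-19 − T)·20 = 0 − T gives T = -20 dBu).
Check: -20 + (0 − (-20))/20 = -20 + 1 = -19 dBu. ✓

-20 dBu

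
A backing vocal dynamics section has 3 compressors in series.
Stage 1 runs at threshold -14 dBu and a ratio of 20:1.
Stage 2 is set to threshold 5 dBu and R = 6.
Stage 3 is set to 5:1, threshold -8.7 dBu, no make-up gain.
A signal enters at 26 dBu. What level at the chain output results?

Stage 1: 26 dBu is 40 dB over -14 dBu; at 20:1 that becomes 2 dB over, giving -12 dBu.
Stage 2: below threshold (-12 ≤ 5); passes unchanged; output -12 dBu.
Stage 3: below threshold (-12 ≤ -8.7); passes unchanged; output -12 dBu.

-12 dBu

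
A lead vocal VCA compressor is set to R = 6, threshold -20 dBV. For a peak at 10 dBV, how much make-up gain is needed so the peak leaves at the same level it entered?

Without make-up, output = threshold + overshoot/6 = -20 + 5 = -15 dBV.
Gap to target: 25 dB.

25 dB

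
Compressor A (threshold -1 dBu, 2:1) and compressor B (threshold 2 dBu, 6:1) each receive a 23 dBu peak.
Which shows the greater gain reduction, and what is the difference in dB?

B, by 5.5 dB

A: GR = 24 − 24/2 = 12 dB.
B: GR = 21 − 21/6 = 17.5 dB.
Difference: 5.5 dB in favour of B.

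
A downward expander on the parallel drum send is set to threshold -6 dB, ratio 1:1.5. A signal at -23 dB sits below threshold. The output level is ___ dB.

-31.5 dB

Below threshold, a 1:1.5 expander applies gain = (1.5−1)×(T − x) of attenuation.
(1.5−1) × 17 = 8.5 dB, so output = -23 − 8.5 = -31.5 dB.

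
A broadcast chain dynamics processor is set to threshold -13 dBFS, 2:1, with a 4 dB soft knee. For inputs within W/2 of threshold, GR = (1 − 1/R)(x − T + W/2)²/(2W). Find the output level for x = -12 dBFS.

x − T + W/2 = -12 − (-13) + 2 = 3.
GR = (1 − 1/2) × 3² / 8 = 0.5 × 9 / 8 = 0.5625 dB.
Output = -12 − 0.5625 = -12.5625 dBFS.

-12.5625 dBFS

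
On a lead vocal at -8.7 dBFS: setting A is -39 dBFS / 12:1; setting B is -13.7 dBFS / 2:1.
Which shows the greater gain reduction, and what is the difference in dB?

A, by 25.275 dB

A: overshoot 30.3 dB → output overshoot 2.525 dB → GR 27.775 dB.
B: overshoot 5 dB → output overshoot 2.5 dB → GR 2.5 dB.
A reduces 25.275 dB more.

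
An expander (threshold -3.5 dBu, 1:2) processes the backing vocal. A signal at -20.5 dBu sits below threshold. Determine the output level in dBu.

-37.5 dBu

Below threshold, a 1:2 expander applies gain = (2−1)×(T − x) of attenuation.
(2−1) × 17 = 17 dB, so output = -20.5 − 17 = -37.5 dBu.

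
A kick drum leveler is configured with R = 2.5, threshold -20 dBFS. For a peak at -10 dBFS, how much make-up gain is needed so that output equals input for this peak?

Without make-up, output = threshold + overshoot/2.5 = -20 + 4 = -16 dBFS.
Gap to target: 6 dB.

6 dB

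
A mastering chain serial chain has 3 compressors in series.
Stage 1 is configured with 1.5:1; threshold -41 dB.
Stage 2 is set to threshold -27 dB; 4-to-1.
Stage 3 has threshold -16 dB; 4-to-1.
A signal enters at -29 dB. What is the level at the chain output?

-33 dB

Stage 1: -29 dB is 12 dB over -41 dB; at 1.5:1 that becomes 8 dB over, giving -33 dB.
Stage 2: -33 dB is at or below the -27 dB threshold — no compression; output -33 dB.
Stage 3: -33 dB ≤ -16 dB, so stage 3 doesn't engage; output -33 dB.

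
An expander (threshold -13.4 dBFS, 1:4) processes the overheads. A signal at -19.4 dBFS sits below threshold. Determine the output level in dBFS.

Below threshold, a 1:4 expander applies gain = (4−1)×(T − x) of attenuation.
(4−1) × 6 = 18 dB, so output = -19.4 − 18 = -37.4 dBFS.

-37.4 dBFS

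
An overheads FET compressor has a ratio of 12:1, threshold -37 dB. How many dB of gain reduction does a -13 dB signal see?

22 dB

Overshoot = -13 − (-37) = 24 dB.
After 12:1 compression the overshoot becomes 24/12 = 2 dB.
Gain reduction = 24 − 2 = 22 dB.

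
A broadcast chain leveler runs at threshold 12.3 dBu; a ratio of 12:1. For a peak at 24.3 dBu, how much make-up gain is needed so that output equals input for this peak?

11 dB

Overshoot 12 dB → 12/12 = 1 dB after compression, so the compressed level is 12.3 + 1 = 13.3 dBu.
Make-up = target − compressed = 24.3 − 13.3 = 11 dB.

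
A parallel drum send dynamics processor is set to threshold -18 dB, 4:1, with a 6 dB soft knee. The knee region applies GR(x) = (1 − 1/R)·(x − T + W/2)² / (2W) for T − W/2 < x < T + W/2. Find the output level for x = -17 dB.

x − T + W/2 = -17 − (-18) + 3 = 4.
GR = (1 − 1/4) × 4² / 12 = 0.75 × 16 / 12 = 1 dB.
Output = -17 − 1 = -18 dB.

-18 dB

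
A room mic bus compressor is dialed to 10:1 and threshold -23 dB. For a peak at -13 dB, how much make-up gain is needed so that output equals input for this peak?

Overshoot 10 dB → 10/10 = 1 dB after compression, so the compressed level is -23 + 1 = -22 dB.
Make-up = target − compressed = -13 − (-22) = 9 dB.

9 dB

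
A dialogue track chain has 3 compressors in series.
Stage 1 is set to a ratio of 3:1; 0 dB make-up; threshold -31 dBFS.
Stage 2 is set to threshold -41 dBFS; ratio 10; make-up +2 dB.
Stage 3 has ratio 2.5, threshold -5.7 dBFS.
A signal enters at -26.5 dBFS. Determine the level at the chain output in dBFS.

Stage 1: overshoot 4.5 dB → 4.5/3 = 1.5 dB → -29.5 dBFS.
Stage 2: 11.5 dB above -41 dBFS, reduced 10:1 to 1.15 dB above → -39.85 dBFS; +2 dB make-up → -37.85 dBFS.
Stage 3: -37.85 dBFS is at or below the -5.7 dBFS threshold — no compression; output -37.85 dBFS.

-37.85 dBFS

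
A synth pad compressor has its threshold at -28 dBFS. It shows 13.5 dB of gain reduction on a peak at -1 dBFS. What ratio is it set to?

2:1

Input overshoot = -1 − (-28) = 27 dB.
Output overshoot = 27 − 13.5 = 13.5 dB.
Ratio = input overshoot / output overshoot = 27 / 13.5 = 2.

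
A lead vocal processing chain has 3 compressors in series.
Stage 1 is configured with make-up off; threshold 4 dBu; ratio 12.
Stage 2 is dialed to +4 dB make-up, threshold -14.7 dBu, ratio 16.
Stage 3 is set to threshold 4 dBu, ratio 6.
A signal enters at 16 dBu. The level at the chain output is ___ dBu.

Stage 1: 12 dB above 4 dBu, reduced 12:1 to 1 dB above → 5 dBu.
Stage 2: 19.7 dB above -14.7 dBu, reduced 16:1 to 1.23125 dB above → -13.46875 dBu; +4 dB make-up → -9.46875 dBu.
Stage 3: -9.46875 dBu is at or below the 4 dBu threshold — no compression; output -9.46875 dBu.

-9.46875 dBu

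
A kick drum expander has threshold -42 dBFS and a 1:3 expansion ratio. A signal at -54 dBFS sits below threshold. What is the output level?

Undershoot = (-42) − (-54) = 12 dB.
At 1:3, that expands to 36 dB under threshold.
Output = -42 − 36 = -78 dBFS.

-78 dBFS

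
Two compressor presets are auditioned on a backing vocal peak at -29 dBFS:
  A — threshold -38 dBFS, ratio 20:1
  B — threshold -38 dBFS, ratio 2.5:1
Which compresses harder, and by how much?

A, by 3.15 dB

A: overshoot 9 dB → output overshoot 0.45 dB → GR 8.55 dB.
B: overshoot 9 dB → output overshoot 3.6 dB → GR 5.4 dB.
A reduces 3.15 dB more.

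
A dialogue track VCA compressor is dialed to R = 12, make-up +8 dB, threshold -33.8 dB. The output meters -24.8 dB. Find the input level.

-21.8 dB

Before make-up, the level was -24.8 − 8 = -32.8 dB.
That's 1 dB above the -33.8 dB threshold.
Undo the ratio: input overshoot = 1 × 12 = 12 dB, giving input = -21.8 dB.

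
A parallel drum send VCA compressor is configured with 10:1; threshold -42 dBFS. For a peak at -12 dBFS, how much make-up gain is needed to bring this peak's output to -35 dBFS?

Overshoot 30 dB → 30/10 = 3 dB after compression, so the compressed level is -42 + 3 = -39 dBFS.
Make-up = target − compressed = -35 − (-39) = 4 dB.

4 dB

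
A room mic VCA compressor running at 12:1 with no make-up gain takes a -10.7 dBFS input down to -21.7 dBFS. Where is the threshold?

Let T be the threshold. Output overshoot = (input overshoot)/R, so -21.7 − T = (-10.7 − T)/12.
12·(-21.7 − T) = -10.7 − T → 11·T = -260.4 − (-10.7) = -249.7.
T = -249.7/11 = -22.7 dBFS.

-22.7 dBFS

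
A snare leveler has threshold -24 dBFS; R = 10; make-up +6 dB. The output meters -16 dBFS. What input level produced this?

-4 dBFS

Stripping the +6 dB make-up gives -22 dBFS at the gain stage.
Post-compression overshoot = -22 − (-24) = 2 dB.
Undo the ratio: input overshoot = 2 × 10 = 20 dB, giving input = -4 dBFS.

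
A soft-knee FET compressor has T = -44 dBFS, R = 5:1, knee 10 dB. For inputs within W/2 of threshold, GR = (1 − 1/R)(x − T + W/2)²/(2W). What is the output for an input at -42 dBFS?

x − T + W/2 = -42 − (-44) + 5 = 7.
GR = (1 − 1/5) × 7² / 20 = 0.8 × 49 / 20 = 1.96 dB.
Output = -42 − 1.96 = -43.96 dBFS.

-43.96 dBFS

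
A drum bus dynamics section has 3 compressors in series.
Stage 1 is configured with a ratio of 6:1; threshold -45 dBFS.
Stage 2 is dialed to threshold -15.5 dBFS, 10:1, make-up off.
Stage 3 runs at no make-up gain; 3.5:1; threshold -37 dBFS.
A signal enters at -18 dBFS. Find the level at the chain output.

-40.5 dBFS

Stage 1: overshoot 27 dB → 27/6 = 4.5 dB → -40.5 dBFS.
Stage 2: -40.5 dBFS is at or below the -15.5 dBFS threshold — no compression; output -40.5 dBFS.
Stage 3: -40.5 dBFS ≤ -37 dBFS, so stage 3 doesn't engage; output -40.5 dBFS.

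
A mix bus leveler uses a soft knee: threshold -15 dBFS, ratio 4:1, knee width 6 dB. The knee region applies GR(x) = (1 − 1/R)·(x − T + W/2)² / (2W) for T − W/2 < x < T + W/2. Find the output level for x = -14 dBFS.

x − T + W/2 = -14 − (-15) + 3 = 4.
GR = (1 − 1/4) × 4² / 12 = 0.75 × 16 / 12 = 1 dB.
Output = -14 − 1 = -15 dBFS.

-15 dBFS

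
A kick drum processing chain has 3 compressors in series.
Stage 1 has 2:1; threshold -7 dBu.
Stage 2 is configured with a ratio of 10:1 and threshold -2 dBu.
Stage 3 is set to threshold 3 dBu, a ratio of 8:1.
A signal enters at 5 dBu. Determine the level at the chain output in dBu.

Stage 1: 12 dB above -7 dBu, reduced 2:1 to 6 dB above → -1 dBu.
Stage 2: -1 dBu is 1 dB over -2 dBu; at 10:1 that becomes 0.1 dB over, giving -1.9 dBu.
Stage 3: -1.9 dBu is at or below the 3 dBu threshold — no compression; output -1.9 dBu.

-1.9 dBu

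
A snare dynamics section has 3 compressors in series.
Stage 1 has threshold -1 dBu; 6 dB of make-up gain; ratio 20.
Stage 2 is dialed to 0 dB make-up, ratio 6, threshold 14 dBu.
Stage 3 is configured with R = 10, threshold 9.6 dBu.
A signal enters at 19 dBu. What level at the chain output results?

6 dBu

Stage 1: 20 dB above -1 dBu, reduced 20:1 to 1 dB above → 0 dBu; +6 dB make-up → 6 dBu.
Stage 2: below threshold (6 ≤ 14); passes unchanged; output 6 dBu.
Stage 3: 6 dBu ≤ 9.6 dBu, so stage 3 doesn't engage; output 6 dBu.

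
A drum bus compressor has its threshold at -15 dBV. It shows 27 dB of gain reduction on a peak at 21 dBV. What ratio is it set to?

4:1

Input overshoot = 21 − (-15) = 36 dB.
Output overshoot = 36 − 27 = 9 dB.
Ratio = input overshoot / output overshoot = 36 / 9 = 4.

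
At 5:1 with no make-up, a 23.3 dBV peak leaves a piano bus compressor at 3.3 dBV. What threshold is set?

-1.7 dBV

Gain reduction = 23.3 − 3.3 = 20 dB; output overshoot = GR / (R − 1) = 20 / 4 = 5 dB.
Threshold = output − output overshoot = 3.3 − 5 = -1.7 dBV.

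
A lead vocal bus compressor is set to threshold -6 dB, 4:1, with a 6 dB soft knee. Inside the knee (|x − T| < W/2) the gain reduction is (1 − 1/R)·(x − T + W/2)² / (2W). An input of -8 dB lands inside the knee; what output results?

x − T + W/2 = -8 − (-6) + 3 = 1.
GR = (1 − 1/4) × 1² / 12 = 0.75 × 1 / 12 = 0.0625 dB.
Output = -8 − 0.0625 = -8.0625 dB.

-8.0625 dB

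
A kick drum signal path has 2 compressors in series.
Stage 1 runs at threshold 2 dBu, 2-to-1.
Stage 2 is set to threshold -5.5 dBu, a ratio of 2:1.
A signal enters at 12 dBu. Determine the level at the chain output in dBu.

0.75 dBu

Stage 1: 10 dB above 2 dBu, reduced 2:1 to 5 dB above → 7 dBu.
Stage 2: overshoot 12.5 dB → 12.5/2 = 6.25 dB → 0.75 dBu.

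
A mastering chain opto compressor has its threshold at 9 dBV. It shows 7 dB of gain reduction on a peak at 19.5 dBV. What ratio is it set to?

3:1

Input overshoot = 19.5 − 9 = 10.5 dB.
Output overshoot = 10.5 − 7 = 3.5 dB.
Ratio = input overshoot / output overshoot = 10.5 / 3.5 = 3.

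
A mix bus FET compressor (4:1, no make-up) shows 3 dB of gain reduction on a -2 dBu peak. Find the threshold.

Let T be the threshold. Output overshoot = (input overshoot)/R, so -5 − T = (-2 − T)/4.
4·(-5 − T) = -2 − T → 3·T = -20 − (-2) = -18.
T = -18/3 = -6 dBu.

-6 dBu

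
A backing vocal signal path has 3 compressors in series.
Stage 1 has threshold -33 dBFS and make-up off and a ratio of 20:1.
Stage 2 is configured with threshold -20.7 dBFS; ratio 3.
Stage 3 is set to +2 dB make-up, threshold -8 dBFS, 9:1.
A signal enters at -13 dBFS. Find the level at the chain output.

Stage 1: overshoot 20 dB → 20/20 = 1 dB → -32 dBFS.
Stage 2: below threshold (-32 ≤ -20.7); passes unchanged; output -32 dBFS.
Stage 3: -32 dBFS is at or below the -8 dBFS threshold — no compression; make-up brings it to -30 dBFS.

-30 dBFS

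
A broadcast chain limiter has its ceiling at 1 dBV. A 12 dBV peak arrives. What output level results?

1 dBV

The limiter clamps the peak to its 1 dBV ceiling.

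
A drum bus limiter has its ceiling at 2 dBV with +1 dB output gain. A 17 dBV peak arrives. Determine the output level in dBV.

3 dBV

A brickwall limiter is an ∞:1 compressor: any input above the ceiling is clamped to 2 dBV.
Output gain then adds 1 dB: 2 + 1 = 3 dBV.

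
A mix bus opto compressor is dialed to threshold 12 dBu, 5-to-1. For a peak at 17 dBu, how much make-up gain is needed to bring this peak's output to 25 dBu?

Overshoot 5 dB → 5/5 = 1 dB after compression, so the compressed level is 12 + 1 = 13 dBu.
Make-up = target − compressed = 25 − 13 = 12 dB.

12 dB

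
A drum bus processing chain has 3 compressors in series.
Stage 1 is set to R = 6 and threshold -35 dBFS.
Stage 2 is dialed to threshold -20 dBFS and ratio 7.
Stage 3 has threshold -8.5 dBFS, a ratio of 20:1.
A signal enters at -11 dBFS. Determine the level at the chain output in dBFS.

Stage 1: -11 dBFS is 24 dB over -35 dBFS; at 6:1 that becomes 4 dB over, giving -31 dBFS.
Stage 2: -31 dBFS ≤ -20 dBFS, so stage 2 doesn't engage; output -31 dBFS.
Stage 3: -31 dBFS ≤ -8.5 dBFS, so stage 3 doesn't engage; output -31 dBFS.

-31 dBFS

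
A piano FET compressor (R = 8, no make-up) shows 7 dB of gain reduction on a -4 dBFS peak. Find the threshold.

Let T be the threshold. Output overshoot = (input overshoot)/R, so -11 − T = (-4 − T)/8.
8·(-11 − T) = -4 − T → 7·T = -88 − (-4) = -84.
T = -84/7 = -12 dBFS.

-12 dBFS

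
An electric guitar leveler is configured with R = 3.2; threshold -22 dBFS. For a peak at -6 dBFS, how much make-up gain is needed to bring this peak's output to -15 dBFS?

2 dB

Overshoot 16 dB → 16/3.2 = 5 dB after compression, so the compressed level is -22 + 5 = -17 dBFS.
Make-up = target − compressed = -15 − (-17) = 2 dB.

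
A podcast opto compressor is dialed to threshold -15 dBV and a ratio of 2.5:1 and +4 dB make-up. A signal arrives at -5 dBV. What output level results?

-7 dBV

The input is 10 dB above the -15 dBV threshold.
2.5:1 compression reduces that to 10/2.5 = 4 dB over.
Output = -15 + 4 = -11 dBV; make-up adds 4 dB, giving -7 dBV.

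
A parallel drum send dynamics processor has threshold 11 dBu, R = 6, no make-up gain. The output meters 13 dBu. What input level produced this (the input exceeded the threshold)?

The compressed level sits 13 − 11 = 2 dB over threshold.
Input overshoot = R × output overshoot = 12 dB → input = 11 + 12 = 23 dBu.

23 dBu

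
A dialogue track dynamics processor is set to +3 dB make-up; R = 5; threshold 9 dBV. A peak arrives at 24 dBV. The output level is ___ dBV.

24 dBV sits 15 dB over threshold.
5:1 compression reduces that to 15/5 = 3 dB over.
So the level is 9 + 3 = 12 dBV; make-up adds 3 dB, giving 15 dBV.

15 dBV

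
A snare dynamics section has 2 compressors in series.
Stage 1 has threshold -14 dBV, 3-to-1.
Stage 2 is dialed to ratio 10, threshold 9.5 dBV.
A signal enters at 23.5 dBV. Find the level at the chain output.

Stage 1: 37.5 dB above -14 dBV, reduced 3:1 to 12.5 dB above → -1.5 dBV.
Stage 2: -1.5 dBV is at or below the 9.5 dBV threshold — no compression; output -1.5 dBV.

-1.5 dBV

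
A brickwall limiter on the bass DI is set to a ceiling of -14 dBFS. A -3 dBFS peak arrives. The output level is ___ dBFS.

A brickwall limiter is an ∞:1 compressor: any input above the ceiling is clamped to -14 dBFS.

-14 dBFS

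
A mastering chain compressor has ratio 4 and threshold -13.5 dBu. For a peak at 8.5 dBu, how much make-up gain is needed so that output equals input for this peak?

16.5 dB

Overshoot 22 dB → 22/4 = 5.5 dB after compression, so the compressed level is -13.5 + 5.5 = -8 dBu.
Make-up = target − compressed = 8.5 − (-8) = 16.5 dB.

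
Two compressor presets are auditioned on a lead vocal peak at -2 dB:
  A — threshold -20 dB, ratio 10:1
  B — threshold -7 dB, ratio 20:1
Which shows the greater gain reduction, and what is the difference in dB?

A, by 11.45 dB

A: 18 dB over, compressed to 1.8 dB over, so 16.2 dB of GR.
B: 5 dB over, compressed to 0.25 dB over, so 4.75 dB of GR.
A reduces 11.45 dB more.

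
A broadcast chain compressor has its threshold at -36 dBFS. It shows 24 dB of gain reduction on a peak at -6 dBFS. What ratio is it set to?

5:1

Input overshoot = -6 − (-36) = 30 dB.
Output overshoot = 30 − 24 = 6 dB.
Ratio = input overshoot / output overshoot = 30 / 6 = 5.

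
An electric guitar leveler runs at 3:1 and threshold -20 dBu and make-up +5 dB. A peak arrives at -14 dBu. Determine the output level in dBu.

-13 dBu

-14 dBu sits 6 dB over threshold.
The 6 dB excess becomes 2 dB after 3:1 reduction.
So the level is -20 + 2 = -18 dBu; make-up adds 5 dB, giving -13 dBu.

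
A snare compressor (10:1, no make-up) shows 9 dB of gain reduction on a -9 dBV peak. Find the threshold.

-19 dBV

Input is 10 dB above T (since output overshoot × R = input overshoot: (-18 − T)·10 = -9 − T gives T = -19 dBV).
Check: -19 + (-9 − (-19))/10 = -19 + 1 = -18 dBV. ✓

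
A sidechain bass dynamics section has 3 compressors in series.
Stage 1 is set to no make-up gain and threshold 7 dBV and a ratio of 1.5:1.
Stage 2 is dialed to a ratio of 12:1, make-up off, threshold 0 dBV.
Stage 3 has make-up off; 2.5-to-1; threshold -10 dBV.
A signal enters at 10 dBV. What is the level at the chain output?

-5.7 dBV

Stage 1: overshoot 3 dB → 3/1.5 = 2 dB → 9 dBV.
Stage 2: overshoot 9 dB → 9/12 = 0.75 dB → 0.75 dBV.
Stage 3: 10.75 dB above -10 dBV, reduced 2.5:1 to 4.3 dB above → -5.7 dBV.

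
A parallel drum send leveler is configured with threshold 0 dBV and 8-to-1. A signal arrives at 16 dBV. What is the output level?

2 dBV

The input is 16 dB above the 0 dBV threshold.
At 8:1 the overshoot is divided by 8, leaving 2 dB above threshold.
Output = 0 + 2 = 2 dBV.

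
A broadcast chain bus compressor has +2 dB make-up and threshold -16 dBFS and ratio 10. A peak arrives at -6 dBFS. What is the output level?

The input is 10 dB above the -16 dBFS threshold.
The 10 dB excess becomes 1 dB after 10:1 reduction.
Output = -16 + 1 = -15 dBFS; make-up adds 2 dB, giving -13 dBFS.

-13 dBFS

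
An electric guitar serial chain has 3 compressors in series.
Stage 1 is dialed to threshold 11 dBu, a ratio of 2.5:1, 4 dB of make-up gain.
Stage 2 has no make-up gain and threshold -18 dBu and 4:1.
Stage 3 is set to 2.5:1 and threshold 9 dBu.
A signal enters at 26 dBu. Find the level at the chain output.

Stage 1: overshoot 15 dB → 15/2.5 = 6 dB → 17 dBu; +4 dB make-up → 21 dBu.
Stage 2: 21 dBu is 39 dB over -18 dBu; at 4:1 that becomes 9.75 dB over, giving -8.25 dBu.
Stage 3: -8.25 dBu ≤ 9 dBu, so stage 3 doesn't engage; output -8.25 dBu.

-8.25 dBu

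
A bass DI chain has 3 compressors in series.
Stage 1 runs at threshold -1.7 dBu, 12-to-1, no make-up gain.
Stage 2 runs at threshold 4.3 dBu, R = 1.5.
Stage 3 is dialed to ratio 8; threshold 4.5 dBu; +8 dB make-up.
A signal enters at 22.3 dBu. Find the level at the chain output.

8.3 dBu

Stage 1: 22.3 dBu is 24 dB over -1.7 dBu; at 12:1 that becomes 2 dB over, giving 0.3 dBu.
Stage 2: 0.3 dBu ≤ 4.3 dBu, so stage 2 doesn't engage; output 0.3 dBu.
Stage 3: 0.3 dBu is at or below the 4.5 dBu threshold — no compression; make-up brings it to 8.3 dBu.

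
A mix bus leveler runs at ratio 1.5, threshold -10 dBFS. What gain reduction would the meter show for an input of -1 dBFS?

3 dB

-1 dBFS exceeds the threshold by 9 dB.
At 1.5:1, output sits 9/1.5 = 6 dB above threshold.
Gain reduction = 9 − 6 = 3 dB.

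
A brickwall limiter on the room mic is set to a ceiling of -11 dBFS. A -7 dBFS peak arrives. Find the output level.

-11 dBFS

At ∞:1, everything above -11 dBFS is held at the ceiling.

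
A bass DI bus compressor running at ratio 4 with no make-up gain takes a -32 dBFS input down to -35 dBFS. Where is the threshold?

Input is 4 dB above T (since output overshoot × R = input overshoot: (-35 − T)·4 = -32 − T gives T = -36 dBFS).
Check: -36 + (-32 − (-36))/4 = -36 + 1 = -35 dBFS. ✓

-36 dBFS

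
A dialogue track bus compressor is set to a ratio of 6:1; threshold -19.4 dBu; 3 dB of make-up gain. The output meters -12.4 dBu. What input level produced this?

Remove make-up: -12.4 − 3 = -15.4 dBu.
Post-compression overshoot = -15.4 − (-19.4) = 4 dB.
Before 6:1 compression the overshoot was 4 × 6 = 24 dB, so input = -19.4 + 24 = 4.6 dBu.

4.6 dBu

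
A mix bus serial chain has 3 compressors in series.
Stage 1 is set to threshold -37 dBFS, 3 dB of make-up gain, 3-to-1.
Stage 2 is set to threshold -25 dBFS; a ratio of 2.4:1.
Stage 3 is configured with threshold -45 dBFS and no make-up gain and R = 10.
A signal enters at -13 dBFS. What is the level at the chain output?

Stage 1: 24 dB above -37 dBFS, reduced 3:1 to 8 dB above → -29 dBFS; +3 dB make-up → -26 dBFS.
Stage 2: below threshold (-26 ≤ -25); passes unchanged; output -26 dBFS.
Stage 3: -26 dBFS is 19 dB over -45 dBFS; at 10:1 that becomes 1.9 dB over, giving -43.1 dBFS.

-43.1 dBFS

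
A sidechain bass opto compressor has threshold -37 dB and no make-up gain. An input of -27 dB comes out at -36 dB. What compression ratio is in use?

10:1

Input overshoot = -27 − (-37) = 10 dB; output overshoot = -36 − (-37) = 1 dB.
Ratio = 10 / 1 = 10.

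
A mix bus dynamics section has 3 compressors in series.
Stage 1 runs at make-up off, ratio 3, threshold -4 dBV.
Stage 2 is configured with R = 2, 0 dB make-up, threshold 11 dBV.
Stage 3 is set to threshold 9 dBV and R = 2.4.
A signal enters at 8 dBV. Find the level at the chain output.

0 dBV

Stage 1: overshoot 12 dB → 12/3 = 4 dB → 0 dBV.
Stage 2: below threshold (0 ≤ 11); passes unchanged; output 0 dBV.
Stage 3: below threshold (0 ≤ 9); passes unchanged; output 0 dBV.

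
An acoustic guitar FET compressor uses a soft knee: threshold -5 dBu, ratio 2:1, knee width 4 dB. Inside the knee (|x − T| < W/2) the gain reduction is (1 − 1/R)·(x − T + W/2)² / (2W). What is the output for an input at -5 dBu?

-5.25 dBu

x − T + W/2 = -5 − (-5) + 2 = 2.
GR = (1 − 1/2) × 2² / 8 = 0.5 × 4 / 8 = 0.25 dB.
Output = -5 − 0.25 = -5.25 dBu.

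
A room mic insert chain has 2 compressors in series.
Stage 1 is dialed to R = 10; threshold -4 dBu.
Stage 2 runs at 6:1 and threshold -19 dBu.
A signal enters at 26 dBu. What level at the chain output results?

Stage 1: overshoot 30 dB → 30/10 = 3 dB → -1 dBu.
Stage 2: overshoot 18 dB → 18/6 = 3 dB → -16 dBu.

-16 dBu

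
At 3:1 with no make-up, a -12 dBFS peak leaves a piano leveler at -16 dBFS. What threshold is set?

-18 dBFS

Gain reduction = -12 − (-16) = 4 dB; output overshoot = GR / (R − 1) = 4 / 2 = 2 dB.
Threshold = output − output overshoot = -16 − 2 = -18 dBFS.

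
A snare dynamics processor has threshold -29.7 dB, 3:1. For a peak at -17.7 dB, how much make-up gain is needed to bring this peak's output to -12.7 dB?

13 dB

The peak compresses to -29.7 + 12/3 = -25.7 dB.
To reach -12.7 dB requires -12.7 − (-25.7) = 13 dB of make-up.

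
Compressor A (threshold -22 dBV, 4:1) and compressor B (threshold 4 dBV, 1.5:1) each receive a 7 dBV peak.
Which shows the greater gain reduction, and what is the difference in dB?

A, by 20.75 dB

A: 29 dB over, compressed to 7.25 dB over, so 21.75 dB of GR.
B: 3 dB over, compressed to 2 dB over, so 1 dB of GR.
A reduces 20.75 dB more.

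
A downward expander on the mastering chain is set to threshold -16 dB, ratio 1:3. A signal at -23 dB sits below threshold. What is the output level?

-37 dB

The input is 7 dB below the -16 dB threshold.
A 1:3 expander multiplies undershoot by 3: 7 × 3 = 21 dB below threshold.
Output = -16 − 21 = -37 dB.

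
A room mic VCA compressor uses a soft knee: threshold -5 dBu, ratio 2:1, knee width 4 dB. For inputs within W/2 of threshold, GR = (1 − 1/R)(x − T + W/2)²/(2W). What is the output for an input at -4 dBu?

-4.5625 dBu

x − T + W/2 = -4 − (-5) + 2 = 3.
GR = (1 − 1/2) × 3² / 8 = 0.5 × 9 / 8 = 0.5625 dB.
Output = -4 − 0.5625 = -4.5625 dBu.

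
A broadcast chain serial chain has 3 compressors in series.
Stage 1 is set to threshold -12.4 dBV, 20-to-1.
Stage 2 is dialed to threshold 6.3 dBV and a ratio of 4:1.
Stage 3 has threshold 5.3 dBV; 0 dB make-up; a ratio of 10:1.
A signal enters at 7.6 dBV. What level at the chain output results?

Stage 1: 7.6 dBV is 20 dB over -12.4 dBV; at 20:1 that becomes 1 dB over, giving -11.4 dBV.
Stage 2: -11.4 dBV is at or below the 6.3 dBV threshold — no compression; output -11.4 dBV.
Stage 3: below threshold (-11.4 ≤ 5.3); passes unchanged; output -11.4 dBV.

-11.4 dBV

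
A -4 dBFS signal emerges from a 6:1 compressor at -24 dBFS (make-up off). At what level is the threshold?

-28 dBFS

Let T be the threshold. Output overshoot = (input overshoot)/R, so -24 − T = (-4 − T)/6.
6·(-24 − T) = -4 − T → 5·T = -144 − (-4) = -140.
T = -140/5 = -28 dBFS.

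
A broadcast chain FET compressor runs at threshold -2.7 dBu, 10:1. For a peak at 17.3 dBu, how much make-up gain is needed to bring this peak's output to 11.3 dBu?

Overshoot 20 dB → 20/10 = 2 dB after compression, so the compressed level is -2.7 + 2 = -0.7 dBu.
Make-up = target − compressed = 11.3 − (-0.7) = 12 dB.

12 dB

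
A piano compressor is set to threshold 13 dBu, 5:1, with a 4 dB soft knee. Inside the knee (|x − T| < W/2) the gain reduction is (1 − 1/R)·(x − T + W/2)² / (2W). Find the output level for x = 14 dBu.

13.1 dBu

x − T + W/2 = 14 − 13 + 2 = 3.
GR = (1 − 1/5) × 3² / 8 = 0.8 × 9 / 8 = 0.9 dB.
Output = 14 − 0.9 = 13.1 dBu.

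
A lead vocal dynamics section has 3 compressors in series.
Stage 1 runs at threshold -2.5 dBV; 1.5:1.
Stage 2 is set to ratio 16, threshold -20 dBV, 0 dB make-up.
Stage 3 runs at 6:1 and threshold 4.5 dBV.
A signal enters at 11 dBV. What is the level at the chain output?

Stage 1: overshoot 13.5 dB → 13.5/1.5 = 9 dB → 6.5 dBV.
Stage 2: 26.5 dB above -20 dBV, reduced 16:1 to 1.65625 dB above → -18.34375 dBV.
Stage 3: -18.34375 dBV ≤ 4.5 dBV, so stage 3 doesn't engage; output -18.34375 dBV.

-18.34375 dBV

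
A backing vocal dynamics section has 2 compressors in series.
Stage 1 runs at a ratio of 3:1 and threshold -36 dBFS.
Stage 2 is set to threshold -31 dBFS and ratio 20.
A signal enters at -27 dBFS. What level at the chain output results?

-33 dBFS

Stage 1: -27 dBFS is 9 dB over -36 dBFS; at 3:1 that becomes 3 dB over, giving -33 dBFS.
Stage 2: -33 dBFS is at or below the -31 dBFS threshold — no compression; output -33 dBFS.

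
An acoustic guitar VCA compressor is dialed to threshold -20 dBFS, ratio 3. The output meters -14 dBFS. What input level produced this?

-2 dBFS

Post-compression overshoot = -14 − (-20) = 6 dB.
Before 3:1 compression the overshoot was 6 × 3 = 18 dB, so input = -20 + 18 = -2 dBFS.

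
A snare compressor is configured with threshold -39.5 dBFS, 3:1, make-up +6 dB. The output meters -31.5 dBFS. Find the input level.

-33.5 dBFS

Before make-up, the level was -31.5 − 6 = -37.5 dBFS.
The compressed level sits -37.5 − (-39.5) = 2 dB over threshold.
Before 3:1 compression the overshoot was 2 × 3 = 6 dB, so input = -39.5 + 6 = -33.5 dBFS.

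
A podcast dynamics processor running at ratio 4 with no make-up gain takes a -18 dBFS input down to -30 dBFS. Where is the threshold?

Input is 16 dB above T (since output overshoot × R = input overshoot: (-30 − T)·4 = -18 − T gives T = -34 dBFS).
Check: -34 + (-18 − (-34))/4 = -34 + 4 = -30 dBFS. ✓

-34 dBFS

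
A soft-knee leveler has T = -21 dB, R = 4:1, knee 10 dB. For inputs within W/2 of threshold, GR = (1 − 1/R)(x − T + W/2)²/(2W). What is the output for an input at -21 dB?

-21.9375 dB

x − T + W/2 = -21 − (-21) + 5 = 5.
GR = (1 − 1/4) × 5² / 20 = 0.75 × 25 / 20 = 0.9375 dB.
Output = -21 − 0.9375 = -21.9375 dB.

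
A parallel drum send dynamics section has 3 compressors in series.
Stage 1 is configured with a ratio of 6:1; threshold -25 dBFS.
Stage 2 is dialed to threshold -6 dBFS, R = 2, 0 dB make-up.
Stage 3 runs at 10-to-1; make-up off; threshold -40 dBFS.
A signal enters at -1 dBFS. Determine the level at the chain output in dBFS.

Stage 1: overshoot 24 dB → 24/6 = 4 dB → -21 dBFS.
Stage 2: -21 dBFS ≤ -6 dBFS, so stage 2 doesn't engage; output -21 dBFS.
Stage 3: 19 dB above -40 dBFS, reduced 10:1 to 1.9 dB above → -38.1 dBFS.

-38.1 dBFS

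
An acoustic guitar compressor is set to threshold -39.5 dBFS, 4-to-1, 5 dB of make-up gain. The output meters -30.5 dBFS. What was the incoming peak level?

Stripping the +5 dB make-up gives -35.5 dBFS at the gain stage.
That's 4 dB above the -39.5 dBFS threshold.
Input overshoot = R × output overshoot = 16 dB → input = -39.5 + 16 = -23.5 dBFS.

-23.5 dBFS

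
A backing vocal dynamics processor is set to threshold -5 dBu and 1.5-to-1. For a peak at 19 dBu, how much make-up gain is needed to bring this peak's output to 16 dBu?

Without make-up, output = threshold + overshoot/1.5 = -5 + 16 = 11 dBu.
Gap to target: 5 dB.

5 dB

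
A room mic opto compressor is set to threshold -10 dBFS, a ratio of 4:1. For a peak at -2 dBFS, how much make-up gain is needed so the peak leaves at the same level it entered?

The peak compresses to -10 + 8/4 = -8 dBFS.
To reach -2 dBFS requires -2 − (-8) = 6 dB of make-up.

6 dB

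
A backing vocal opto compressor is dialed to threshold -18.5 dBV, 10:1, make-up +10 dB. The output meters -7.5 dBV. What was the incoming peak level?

Stripping the +10 dB make-up gives -17.5 dBV at the gain stage.
The compressed level sits -17.5 − (-18.5) = 1 dB over threshold.
Undo the ratio: input overshoot = 1 × 10 = 10 dB, giving input = -8.5 dBV.

-8.5 dBV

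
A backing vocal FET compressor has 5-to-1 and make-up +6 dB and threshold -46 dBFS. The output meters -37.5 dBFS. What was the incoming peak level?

-33.5 dBFS

Stripping the +6 dB make-up gives -43.5 dBFS at the gain stage.
That's 2.5 dB above the -46 dBFS threshold.
Undo the ratio: input overshoot = 2.5 × 5 = 12.5 dB, giving input = -33.5 dBFS.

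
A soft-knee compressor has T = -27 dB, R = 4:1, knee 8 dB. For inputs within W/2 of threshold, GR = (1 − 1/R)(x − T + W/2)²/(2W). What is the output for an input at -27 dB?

x − T + W/2 = -27 − (-27) + 4 = 4.
GR = (1 − 1/4) × 4² / 16 = 0.75 × 16 / 16 = 0.75 dB.
Output = -27 − 0.75 = -27.75 dB.

-27.75 dB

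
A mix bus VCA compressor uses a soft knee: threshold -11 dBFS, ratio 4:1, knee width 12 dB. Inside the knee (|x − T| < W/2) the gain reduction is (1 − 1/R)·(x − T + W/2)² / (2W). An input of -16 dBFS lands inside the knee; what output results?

x − T + W/2 = -16 − (-11) + 6 = 1.
GR = (1 − 1/4) × 1² / 24 = 0.75 × 1 / 24 = 0.03125 dB.
Output = -16 − 0.03125 = -16.03125 dBFS.

-16.03125 dBFS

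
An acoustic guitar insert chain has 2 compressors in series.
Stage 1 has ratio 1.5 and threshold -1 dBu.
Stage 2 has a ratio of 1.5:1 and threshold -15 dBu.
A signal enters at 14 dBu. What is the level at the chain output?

Stage 1: 15 dB above -1 dBu, reduced 1.5:1 to 10 dB above → 9 dBu.
Stage 2: overshoot 24 dB → 24/1.5 = 16 dB → 1 dBu.

1 dBu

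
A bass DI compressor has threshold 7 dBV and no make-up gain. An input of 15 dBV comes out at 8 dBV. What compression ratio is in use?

8:1

Input overshoot = 15 − 7 = 8 dB; output overshoot = 8 − 7 = 1 dB.
Ratio = 8 / 1 = 8.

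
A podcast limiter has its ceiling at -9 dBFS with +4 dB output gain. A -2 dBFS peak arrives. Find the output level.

-5 dBFS

The limiter clamps the peak to its -9 dBFS ceiling.
Output gain then adds 4 dB: -9 + 4 = -5 dBFS.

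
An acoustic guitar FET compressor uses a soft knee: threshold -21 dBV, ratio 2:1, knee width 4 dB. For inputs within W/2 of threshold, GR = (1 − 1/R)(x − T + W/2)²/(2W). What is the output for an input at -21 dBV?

x − T + W/2 = -21 − (-21) + 2 = 2.
GR = (1 − 1/2) × 2² / 8 = 0.5 × 4 / 8 = 0.25 dB.
Output = -21 − 0.25 = -21.25 dBV.

-21.25 dBV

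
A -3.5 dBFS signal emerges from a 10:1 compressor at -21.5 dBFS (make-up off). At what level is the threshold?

-23.5 dBFS

Let T be the threshold. Output overshoot = (input overshoot)/R, so -21.5 − T = (-3.5 − T)/10.
10·(-21.5 − T) = -3.5 − T → 9·T = -215 − (-3.5) = -211.5.
T = -211.5/9 = -23.5 dBFS.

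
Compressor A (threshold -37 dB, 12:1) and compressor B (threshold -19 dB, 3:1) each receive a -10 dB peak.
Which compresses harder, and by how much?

A: GR = 27 − 27/12 = 24.75 dB.
B: GR = 9 − 9/3 = 6 dB.
A applies 18.75 dB more gain reduction.

A, by 18.75 dB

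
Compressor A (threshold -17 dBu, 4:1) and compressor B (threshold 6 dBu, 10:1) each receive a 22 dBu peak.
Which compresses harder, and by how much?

A: GR = 39 − 39/4 = 29.25 dB.
B: GR = 16 − 16/10 = 14.4 dB.
Difference: 14.85 dB in favour of A.

A, by 14.85 dB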